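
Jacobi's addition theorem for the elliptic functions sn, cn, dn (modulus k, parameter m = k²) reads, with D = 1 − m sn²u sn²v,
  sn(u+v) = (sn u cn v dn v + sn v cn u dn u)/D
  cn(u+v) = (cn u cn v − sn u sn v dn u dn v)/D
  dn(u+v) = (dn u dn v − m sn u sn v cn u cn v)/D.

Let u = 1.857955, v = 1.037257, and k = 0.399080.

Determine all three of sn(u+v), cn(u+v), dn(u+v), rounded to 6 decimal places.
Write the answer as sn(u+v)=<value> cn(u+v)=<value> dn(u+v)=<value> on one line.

sn(u+v)=0.373359 cn(u+v)=-0.927687 dn(u+v)=0.988837

sn u = 0.979983139809115, cn u = -0.1990805005264666, dn u = 0.9203517287071074
sn v = 0.8486551414750385, cn v = 0.5289465481955454, dn v = 0.9409011537825917
m = k² = 0.1592648464
D = 1 − m·sn²u·sn²v = 0.8898410904407895
sn(u+v) = (sn u·cn v·dn v + sn v·cn u·dn u)/D = 0.332230238128827/0.8898410904407895 = 0.3733590656779563
cn(u+v) = (cn u·cn v − sn u·sn v·dn u·dn v)/D = -0.8254939340235737/0.8898410904407895 = -0.9276869127437788
dn(u+v) = (dn u·dn v − m·sn u·sn v·cn u·cn v)/D = 0.8799079504441283/0.8898410904407895 = 0.9888371754200058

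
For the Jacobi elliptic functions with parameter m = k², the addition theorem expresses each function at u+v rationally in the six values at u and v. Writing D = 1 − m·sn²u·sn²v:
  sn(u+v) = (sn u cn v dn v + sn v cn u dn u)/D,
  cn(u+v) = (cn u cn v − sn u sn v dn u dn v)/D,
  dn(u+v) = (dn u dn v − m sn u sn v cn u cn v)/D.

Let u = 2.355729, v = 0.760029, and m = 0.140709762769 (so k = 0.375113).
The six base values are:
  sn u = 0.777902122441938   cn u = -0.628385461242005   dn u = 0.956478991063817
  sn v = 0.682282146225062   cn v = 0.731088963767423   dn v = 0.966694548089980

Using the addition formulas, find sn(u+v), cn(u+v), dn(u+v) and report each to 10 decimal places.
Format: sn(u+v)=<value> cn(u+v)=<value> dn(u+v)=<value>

sn(u+v)=0.1454629062 cn(u+v)=-0.9893637061 dn(u+v)=0.9985102192

m = k² = 0.140709762769
D = 1 − m·sn²u·sn²v = 0.9603628739707241
sn(u+v) = (sn u·cn v·dn v + sn v·cn u·dn u)/D = 0.1396971746753003/0.9603628739707241 = 0.1454629062217985
cn(u+v) = (cn u·cn v − sn u·sn v·dn u·dn v)/D = -0.9501481721758179/0.9603628739707241 = -0.9893637060826055
dn(u+v) = (dn u·dn v − m·sn u·sn v·cn u·cn v)/D = 0.9589321437837987/0.9603628739707241 = 0.9985102191830782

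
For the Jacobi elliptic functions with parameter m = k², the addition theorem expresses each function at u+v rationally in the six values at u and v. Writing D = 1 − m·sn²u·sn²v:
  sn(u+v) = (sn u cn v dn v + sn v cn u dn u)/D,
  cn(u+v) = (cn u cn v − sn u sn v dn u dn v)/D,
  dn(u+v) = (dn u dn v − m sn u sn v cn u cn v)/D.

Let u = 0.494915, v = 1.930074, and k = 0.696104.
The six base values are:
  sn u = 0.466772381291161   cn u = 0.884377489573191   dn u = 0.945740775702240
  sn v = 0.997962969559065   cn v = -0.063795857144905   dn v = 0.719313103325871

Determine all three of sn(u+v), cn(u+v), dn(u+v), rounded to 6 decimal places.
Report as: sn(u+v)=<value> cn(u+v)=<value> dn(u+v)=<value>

sn(u+v)=0.908827 cn(u+v)=-0.417174 dn(u+v)=0.774448

m = k² = 0.484560778816
D = 1 − m·sn²u·sn²v = 0.8948552932184663
sn(u+v) = (sn u·cn v·dn v + sn v·cn u·dn u)/D = 0.8132682880532679/0.8948552932184663 = 0.9088265937705303
cn(u+v) = (cn u·cn v − sn u·sn v·dn u·dn v)/D = -0.3733104437971354/0.8948552932184663 = -0.4171740913041646
dn(u+v) = (dn u·dn v − m·sn u·sn v·cn u·cn v)/D = 0.6930187042731934/0.8948552932184663 = 0.7744477900786163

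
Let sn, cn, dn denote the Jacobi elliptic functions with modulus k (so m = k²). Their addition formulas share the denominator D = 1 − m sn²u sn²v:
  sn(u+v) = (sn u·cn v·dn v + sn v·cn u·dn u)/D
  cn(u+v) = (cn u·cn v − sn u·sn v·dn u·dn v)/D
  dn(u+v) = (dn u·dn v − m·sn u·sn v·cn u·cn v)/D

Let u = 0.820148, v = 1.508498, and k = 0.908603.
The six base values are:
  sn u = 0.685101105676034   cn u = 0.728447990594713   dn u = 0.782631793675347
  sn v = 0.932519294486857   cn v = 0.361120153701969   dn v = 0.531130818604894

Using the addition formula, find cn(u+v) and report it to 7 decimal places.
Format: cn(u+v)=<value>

cn(u+v)=-0.0037828

m = k² = 0.825559411609
D = 1 − m·sn²u·sn²v = 0.6630439002794233
cn(u+v) = (cn u·cn v − sn u·sn v·dn u·dn v)/D = -0.002508145061504482/0.6630439002794233 = -0.003782773750648316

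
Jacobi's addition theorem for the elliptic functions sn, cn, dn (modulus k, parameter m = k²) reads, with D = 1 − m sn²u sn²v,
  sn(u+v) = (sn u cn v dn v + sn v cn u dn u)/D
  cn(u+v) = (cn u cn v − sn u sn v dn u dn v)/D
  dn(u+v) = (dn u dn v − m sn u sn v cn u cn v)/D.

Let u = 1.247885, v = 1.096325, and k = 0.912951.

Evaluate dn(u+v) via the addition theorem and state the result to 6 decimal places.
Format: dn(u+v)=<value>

sn u = 0.8677627949221443, cn u = 0.4969786029085242, dn u = 0.6102292108527033
sn v = 0.8156941665283097, cn v = 0.5784833849746129, dn v = 0.667411854606037
m = k² = 0.833479528401
D = 1 − m·sn²u·sn²v = 0.5824084500038073
dn(u+v) = (dn u·dn v − m·sn u·sn v·cn u·cn v)/D = 0.2376640350835906/0.5824084500038073 = 0.4080710626400372

dn(u+v)=0.408071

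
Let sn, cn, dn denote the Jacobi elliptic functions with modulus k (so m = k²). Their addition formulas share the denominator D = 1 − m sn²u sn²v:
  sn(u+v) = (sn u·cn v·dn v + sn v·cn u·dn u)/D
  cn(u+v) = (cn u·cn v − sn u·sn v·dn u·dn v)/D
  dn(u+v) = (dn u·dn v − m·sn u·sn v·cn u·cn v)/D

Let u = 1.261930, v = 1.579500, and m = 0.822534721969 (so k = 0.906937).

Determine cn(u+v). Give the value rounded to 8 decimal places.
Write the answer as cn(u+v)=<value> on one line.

cn(u+v)=-0.22967381

sn u = 0.8732666267679321, cn u = 0.4872426485575305, dn u = 0.6105239238068202
sn v = 0.9456667647962852, cn v = 0.325137463174774, dn v = 0.5142168977522544
m = k² = 0.822534721969
D = 1 − m·sn²u·sn²v = 0.439049914164324
cn(u+v) = (cn u·cn v − sn u·sn v·dn u·dn v)/D = -0.1008382678692065/0.439049914164324 = -0.2296738129675743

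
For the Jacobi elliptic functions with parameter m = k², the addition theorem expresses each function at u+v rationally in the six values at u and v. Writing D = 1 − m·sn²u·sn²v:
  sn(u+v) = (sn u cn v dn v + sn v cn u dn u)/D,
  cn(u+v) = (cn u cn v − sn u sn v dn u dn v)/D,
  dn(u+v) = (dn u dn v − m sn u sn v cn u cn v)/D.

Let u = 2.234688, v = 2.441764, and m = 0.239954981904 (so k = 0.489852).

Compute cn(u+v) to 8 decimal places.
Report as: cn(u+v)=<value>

sn u = 0.8828214861910488, cn u = -0.4697086581269584, dn u = 0.9016570188093431
sn v = 0.7788542888557318, cn v = -0.6272049080890808, dn v = 0.9243592093027915
m = k² = 0.239954981904
D = 1 − m·sn²u·sn²v = 0.8865543124300103
cn(u+v) = (cn u·cn v − sn u·sn v·dn u·dn v)/D = -0.2784711436240349/0.8865543124300103 = -0.3141050014868875

cn(u+v)=-0.31410500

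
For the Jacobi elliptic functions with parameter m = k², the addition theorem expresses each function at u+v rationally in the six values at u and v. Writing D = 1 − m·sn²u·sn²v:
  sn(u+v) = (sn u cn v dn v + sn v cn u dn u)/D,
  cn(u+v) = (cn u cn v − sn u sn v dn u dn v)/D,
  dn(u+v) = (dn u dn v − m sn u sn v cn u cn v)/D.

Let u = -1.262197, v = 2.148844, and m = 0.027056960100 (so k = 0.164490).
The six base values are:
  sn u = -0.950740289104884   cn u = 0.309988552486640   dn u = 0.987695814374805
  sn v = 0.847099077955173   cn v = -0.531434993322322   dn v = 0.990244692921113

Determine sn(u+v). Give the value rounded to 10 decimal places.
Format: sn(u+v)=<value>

m = k² = 0.0270569601
D = 1 − m·sn²u·sn²v = 0.9824502386270459
sn(u+v) = (sn u·cn v·dn v + sn v·cn u·dn u)/D = 0.7596877736992096/0.9824502386270459 = 0.7732582718498371

sn(u+v)=0.7732582718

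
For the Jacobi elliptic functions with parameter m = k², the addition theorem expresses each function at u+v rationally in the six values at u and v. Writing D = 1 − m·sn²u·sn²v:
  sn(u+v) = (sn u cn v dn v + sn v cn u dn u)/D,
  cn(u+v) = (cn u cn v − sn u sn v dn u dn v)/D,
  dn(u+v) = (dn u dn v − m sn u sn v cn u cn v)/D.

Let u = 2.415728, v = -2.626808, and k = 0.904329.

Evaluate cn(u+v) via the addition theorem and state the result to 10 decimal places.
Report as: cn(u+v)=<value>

sn u = 0.9987695285086019, cn u = -0.04959262972161284, dn u = 0.4291857495755577
sn v = -0.9899836045242666, cn v = -0.1411823741588887, dn v = 0.4455222170451443
m = k² = 0.817810940241
D = 1 − m·sn²u·sn²v = 0.2004613026438174
cn(u+v) = (cn u·cn v − sn u·sn v·dn u·dn v)/D = 0.1960652150167438/0.2004613026438174 = 0.9780701433688446

cn(u+v)=0.9780701434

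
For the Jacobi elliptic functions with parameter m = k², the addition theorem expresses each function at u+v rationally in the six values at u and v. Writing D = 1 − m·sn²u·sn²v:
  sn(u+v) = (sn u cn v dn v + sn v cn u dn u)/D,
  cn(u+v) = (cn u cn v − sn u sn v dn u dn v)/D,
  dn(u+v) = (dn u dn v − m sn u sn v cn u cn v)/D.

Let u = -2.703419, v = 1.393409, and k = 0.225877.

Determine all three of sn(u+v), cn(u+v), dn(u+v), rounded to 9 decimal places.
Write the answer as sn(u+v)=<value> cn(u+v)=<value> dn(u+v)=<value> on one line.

sn(u+v)=-0.962607708 cn(u+v)=0.270899244 dn(u+v)=0.976075707

sn u = -0.4604862273938125, cn u = -0.8876668487561164, dn u = 0.9945759117969904
sn v = 0.9814398738406228, cn v = 0.1917701072526746, dn v = 0.9751184011575696
m = k² = 0.051020419129
D = 1 − m·sn²u·sn²v = 0.9895791124407993
sn(u+v) = (sn u·cn v·dn v + sn v·cn u·dn u)/D = -0.9525764813530368/0.9895791124407993 = -0.9626077080421641
cn(u+v) = (cn u·cn v − sn u·sn v·dn u·dn v)/D = 0.2680762334713535/0.9895791124407993 = 0.270899244033297
dn(u+v) = (dn u·dn v − m·sn u·sn v·cn u·cn v)/D = 0.9659041317995368/0.9895791124407993 = 0.9760757069913611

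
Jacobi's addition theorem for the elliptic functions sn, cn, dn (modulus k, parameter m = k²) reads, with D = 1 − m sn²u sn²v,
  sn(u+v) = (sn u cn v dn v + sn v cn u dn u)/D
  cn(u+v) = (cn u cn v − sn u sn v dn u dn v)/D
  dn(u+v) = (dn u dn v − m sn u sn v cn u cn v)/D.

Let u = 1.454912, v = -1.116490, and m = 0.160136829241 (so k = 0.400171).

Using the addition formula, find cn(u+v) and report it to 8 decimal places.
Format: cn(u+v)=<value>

sn u = 0.9856124499337263, cn u = 0.1690210002799591, dn u = 0.9189330636536818
sn v = -0.885520157141065, cn v = 0.4646009592078599, dn v = 0.9351092738886209
m = k² = 0.160136829241
D = 1 − m·sn²u·sn²v = 0.8780166686974016
cn(u+v) = (cn u·cn v − sn u·sn v·dn u·dn v)/D = 0.8285093776853892/0.8780166686974016 = 0.9436146342352933

cn(u+v)=0.94361463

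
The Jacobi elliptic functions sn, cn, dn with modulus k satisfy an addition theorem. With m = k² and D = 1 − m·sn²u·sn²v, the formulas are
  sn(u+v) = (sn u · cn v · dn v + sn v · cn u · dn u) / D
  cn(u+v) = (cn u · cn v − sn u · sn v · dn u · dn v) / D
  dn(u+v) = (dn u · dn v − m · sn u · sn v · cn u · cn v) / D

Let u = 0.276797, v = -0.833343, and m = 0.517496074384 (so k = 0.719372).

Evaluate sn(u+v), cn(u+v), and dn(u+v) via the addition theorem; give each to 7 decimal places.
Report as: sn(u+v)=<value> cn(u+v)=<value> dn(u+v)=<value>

sn u = 0.2715460257862727, cn u = 0.9624254547130811, dn u = 0.9807350639351283
sn v = -0.7105588933332073, cn v = 0.7036377328605166, dn v = 0.8594878519249795
m = k² = 0.517496074384
D = 1 − m·sn²u·sn²v = 0.9807338862252977
sn(u+v) = (sn u·cn v·dn v + sn v·cn u·dn u)/D = -0.5064630778837125/0.9807338862252977 = -0.5164123367175731
cn(u+v) = (cn u·cn v − sn u·sn v·dn u·dn v)/D = 0.8398417150458363/0.9807338862252977 = 0.8563400600730389
dn(u+v) = (dn u·dn v − m·sn u·sn v·cn u·cn v)/D = 0.9105485725859733/0.9807338862252977 = 0.9284359247446242

sn(u+v)=-0.5164123 cn(u+v)=0.8563401 dn(u+v)=0.9284359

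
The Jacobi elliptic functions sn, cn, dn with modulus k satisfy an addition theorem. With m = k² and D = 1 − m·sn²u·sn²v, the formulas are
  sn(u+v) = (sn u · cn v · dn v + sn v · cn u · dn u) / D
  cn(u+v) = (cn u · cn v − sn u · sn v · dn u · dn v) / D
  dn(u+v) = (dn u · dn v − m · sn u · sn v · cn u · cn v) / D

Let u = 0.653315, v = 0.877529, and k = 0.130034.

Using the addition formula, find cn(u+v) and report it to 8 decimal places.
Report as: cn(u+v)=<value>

cn(u+v)=0.04624397

sn u = 0.6072492154408941, cn u = 0.7945114161208878, dn u = 0.9968775439372422
sn v = 0.7681186561595169, cn v = 0.6403075277237476, dn v = 0.9949993355276854
m = k² = 0.016908841156
D = 1 − m·sn²u·sn²v = 0.9963212150936495
cn(u+v) = (cn u·cn v − sn u·sn v·dn u·dn v)/D = 0.04607385002042576/0.9963212150936495 = 0.04624397164532428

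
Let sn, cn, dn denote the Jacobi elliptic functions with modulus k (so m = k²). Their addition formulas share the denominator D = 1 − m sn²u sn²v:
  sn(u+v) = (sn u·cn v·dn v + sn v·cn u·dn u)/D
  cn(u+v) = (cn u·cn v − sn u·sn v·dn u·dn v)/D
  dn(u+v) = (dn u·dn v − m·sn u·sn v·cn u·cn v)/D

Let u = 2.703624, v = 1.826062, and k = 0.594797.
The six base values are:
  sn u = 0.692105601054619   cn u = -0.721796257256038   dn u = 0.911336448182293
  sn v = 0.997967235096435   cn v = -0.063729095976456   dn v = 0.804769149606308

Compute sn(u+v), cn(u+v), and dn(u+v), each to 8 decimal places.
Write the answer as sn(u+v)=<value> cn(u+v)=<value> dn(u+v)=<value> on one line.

m = k² = 0.353783471209
D = 1 − m·sn²u·sn²v = 0.8312223901091159
sn(u+v) = (sn u·cn v·dn v + sn v·cn u·dn u)/D = -0.6919582517580304/0.8312223901091159 = -0.8324586295939357
cn(u+v) = (cn u·cn v − sn u·sn v·dn u·dn v)/D = -0.4605696903213252/0.8312223901091159 = -0.5540872043411457
dn(u+v) = (dn u·dn v − m·sn u·sn v·cn u·cn v)/D = 0.7221751411540055/0.8312223901091159 = 0.8688109821719364

sn(u+v)=-0.83245863 cn(u+v)=-0.55408720 dn(u+v)=0.86881098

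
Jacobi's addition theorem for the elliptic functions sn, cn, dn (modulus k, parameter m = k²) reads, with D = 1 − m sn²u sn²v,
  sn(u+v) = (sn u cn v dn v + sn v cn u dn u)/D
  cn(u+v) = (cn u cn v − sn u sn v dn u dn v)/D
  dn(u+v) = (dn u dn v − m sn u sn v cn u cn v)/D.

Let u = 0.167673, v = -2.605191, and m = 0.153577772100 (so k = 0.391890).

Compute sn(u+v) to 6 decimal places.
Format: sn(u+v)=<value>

sn(u+v)=-0.733456

sn u = 0.166770159500558, cn u = 0.9859957981148593, dn u = 0.9978620400956129
sn v = -0.6144745889374079, cn v = -0.7889366131383456, dn v = 0.9705731581120611
m = k² = 0.1535777721
D = 1 − m·sn²u·sn²v = 0.9983872282526622
sn(u+v) = (sn u·cn v·dn v + sn v·cn u·dn u)/D = -0.7322734016350191/0.9983872282526622 = -0.7334562992323279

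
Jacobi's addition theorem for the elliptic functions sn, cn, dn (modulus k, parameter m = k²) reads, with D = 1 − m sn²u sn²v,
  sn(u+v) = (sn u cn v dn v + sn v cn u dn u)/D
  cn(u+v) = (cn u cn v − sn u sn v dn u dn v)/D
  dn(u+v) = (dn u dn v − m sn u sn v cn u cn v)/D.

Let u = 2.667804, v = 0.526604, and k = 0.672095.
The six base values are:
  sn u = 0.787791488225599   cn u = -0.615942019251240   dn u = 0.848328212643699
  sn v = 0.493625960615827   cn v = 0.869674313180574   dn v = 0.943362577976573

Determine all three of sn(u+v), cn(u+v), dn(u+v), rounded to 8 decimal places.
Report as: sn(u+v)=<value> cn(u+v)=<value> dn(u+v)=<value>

m = k² = 0.451711689025
D = 1 − m·sn²u·sn²v = 0.9316906927428795
sn(u+v) = (sn u·cn v·dn v + sn v·cn u·dn u)/D = 0.3883885496276692/0.9316906927428795 = 0.4168642583347708
cn(u+v) = (cn u·cn v − sn u·sn v·dn u·dn v)/D = -0.8468777252129272/0.9316906927428795 = -0.9089687509056632
dn(u+v) = (dn u·dn v − m·sn u·sn v·cn u·cn v)/D = 0.8943762052999758/0.9316906927428795 = 0.9599497046245567

sn(u+v)=0.41686426 cn(u+v)=-0.90896875 dn(u+v)=0.95994970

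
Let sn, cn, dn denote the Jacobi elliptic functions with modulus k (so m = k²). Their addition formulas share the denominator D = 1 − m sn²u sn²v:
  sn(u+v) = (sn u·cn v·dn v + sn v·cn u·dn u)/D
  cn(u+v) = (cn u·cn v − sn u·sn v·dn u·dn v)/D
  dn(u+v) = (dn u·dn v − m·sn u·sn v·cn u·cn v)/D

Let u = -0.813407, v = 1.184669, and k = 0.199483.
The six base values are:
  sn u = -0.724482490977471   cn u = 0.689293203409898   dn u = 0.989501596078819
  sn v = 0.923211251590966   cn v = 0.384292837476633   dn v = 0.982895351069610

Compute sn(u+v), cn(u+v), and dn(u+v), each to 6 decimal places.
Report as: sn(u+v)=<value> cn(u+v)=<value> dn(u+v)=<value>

sn(u+v)=0.362484 cn(u+v)=0.931990 dn(u+v)=0.997382

m = k² = 0.039793467289
D = 1 − m·sn²u·sn²v = 0.9821979610261538
sn(u+v) = (sn u·cn v·dn v + sn v·cn u·dn u)/D = 0.3560311745429677/0.9821979610261538 = 0.3624841311735195
cn(u+v) = (cn u·cn v − sn u·sn v·dn u·dn v)/D = 0.9153986221299925/0.9821979610261538 = 0.9319899434260966
dn(u+v) = (dn u·dn v − m·sn u·sn v·cn u·cn v)/D = 0.9796268097945232/0.9821979610261538 = 0.9973822474351867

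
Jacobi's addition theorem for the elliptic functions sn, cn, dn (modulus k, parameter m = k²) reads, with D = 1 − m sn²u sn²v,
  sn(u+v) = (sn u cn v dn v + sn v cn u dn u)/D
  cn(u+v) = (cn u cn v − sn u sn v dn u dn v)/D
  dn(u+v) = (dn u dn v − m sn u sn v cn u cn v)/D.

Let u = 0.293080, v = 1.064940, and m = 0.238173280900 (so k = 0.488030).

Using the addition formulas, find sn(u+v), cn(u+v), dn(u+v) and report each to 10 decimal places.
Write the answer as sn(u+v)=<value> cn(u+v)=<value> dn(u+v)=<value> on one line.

sn u = 0.287962611953054, cn u = 0.9576416522463791, dn u = 0.9900757972197731
sn v = 0.8556812604064375, cn v = 0.5175032179506234, dn v = 0.90863183169279
m = k² = 0.2381732809
D = 1 − m·sn²u·sn²v = 0.985539300896629
sn(u+v) = (sn u·cn v·dn v + sn v·cn u·dn u)/D = 0.9467095165079998/0.985539300896629 = 0.9606004708758926
cn(u+v) = (cn u·cn v − sn u·sn v·dn u·dn v)/D = 0.2739138641343395/0.985539300896629 = 0.2779329691724488
dn(u+v) = (dn u·dn v − m·sn u·sn v·cn u·cn v)/D = 0.8705301768483111/0.985539300896629 = 0.8833033609682696

sn(u+v)=0.9606004709 cn(u+v)=0.2779329692 dn(u+v)=0.8833033610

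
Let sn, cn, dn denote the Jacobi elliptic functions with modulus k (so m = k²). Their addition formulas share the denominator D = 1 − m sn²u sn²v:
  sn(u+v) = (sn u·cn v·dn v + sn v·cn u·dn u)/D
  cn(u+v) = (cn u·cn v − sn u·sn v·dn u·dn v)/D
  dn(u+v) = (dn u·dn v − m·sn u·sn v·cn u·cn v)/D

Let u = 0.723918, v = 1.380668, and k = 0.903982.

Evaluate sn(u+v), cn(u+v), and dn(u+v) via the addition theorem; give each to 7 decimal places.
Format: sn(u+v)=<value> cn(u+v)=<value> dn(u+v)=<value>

sn(u+v)=0.9965427 cn(u+v)=0.0830826 dn(u+v)=0.4341167

sn u = 0.6272337216404009, cn u = 0.7788310846628633, dn u = 0.8237122887047792
sn v = 0.9059391803954936, cn v = 0.4234078428942258, dn v = 0.5738610068872673
m = k² = 0.817183456324
D = 1 − m·sn²u·sn²v = 0.7361382435039068
sn(u+v) = (sn u·cn v·dn v + sn v·cn u·dn u)/D = 0.7335931658285197/0.7361382435039068 = 0.9965426634224667
cn(u+v) = (cn u·cn v − sn u·sn v·dn u·dn v)/D = 0.06116028612349056/0.7361382435039068 = 0.08308260936475306
dn(u+v) = (dn u·dn v − m·sn u·sn v·cn u·cn v)/D = 0.3195699245377248/0.7361382435039068 = 0.434116726522209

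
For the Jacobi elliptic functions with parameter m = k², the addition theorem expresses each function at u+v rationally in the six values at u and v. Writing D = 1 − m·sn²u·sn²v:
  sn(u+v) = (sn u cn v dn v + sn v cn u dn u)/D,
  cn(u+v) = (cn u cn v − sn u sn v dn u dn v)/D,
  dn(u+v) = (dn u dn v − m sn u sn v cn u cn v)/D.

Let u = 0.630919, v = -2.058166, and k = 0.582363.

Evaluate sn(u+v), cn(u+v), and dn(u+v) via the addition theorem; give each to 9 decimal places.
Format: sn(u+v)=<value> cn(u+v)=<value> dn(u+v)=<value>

sn u = 0.5793018371883391, cn u = 0.815113109592905, dn u = 0.9413742939553228
sn v = -0.9658332870976617, cn v = -0.2591641594320591, dn v = 0.8268207072387593
m = k² = 0.339146663769
D = 1 − m·sn²u·sn²v = 0.8938300289117432
sn(u+v) = (sn u·cn v·dn v + sn v·cn u·dn u)/D = -0.8652436292060663/0.8938300289117432 = -0.9680180808643435
cn(u+v) = (cn u·cn v − sn u·sn v·dn u·dn v)/D = 0.2242444708408278/0.8938300289117432 = 0.2508804398906246
dn(u+v) = (dn u·dn v − m·sn u·sn v·cn u·cn v)/D = 0.7382622467115476/0.8938300289117432 = 0.8259537303869701

sn(u+v)=-0.968018081 cn(u+v)=0.250880440 dn(u+v)=0.825953730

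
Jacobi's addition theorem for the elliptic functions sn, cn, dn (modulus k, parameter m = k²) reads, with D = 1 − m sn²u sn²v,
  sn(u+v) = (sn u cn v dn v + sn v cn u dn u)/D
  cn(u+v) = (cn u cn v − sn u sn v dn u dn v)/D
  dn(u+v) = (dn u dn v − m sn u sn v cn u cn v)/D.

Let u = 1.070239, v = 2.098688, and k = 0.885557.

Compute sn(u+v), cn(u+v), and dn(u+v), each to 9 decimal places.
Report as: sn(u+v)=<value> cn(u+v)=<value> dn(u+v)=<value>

sn(u+v)=0.882115596 cn(u+v)=-0.471032987 dn(u+v)=0.624326330

sn u = 0.810027800604654, cn u = 0.5863914752514629, dn u = 0.6967379079731164
sn v = 0.9983329005361162, cn v = 0.0577184520508399, dn v = 0.4673342876336739
m = k² = 0.784211200249
D = 1 − m·sn²u·sn²v = 0.4871579153636783
sn(u+v) = (sn u·cn v·dn v + sn v·cn u·dn u)/D = 0.4297295949559672/0.4871579153636783 = 0.882115596202847
cn(u+v) = (cn u·cn v − sn u·sn v·dn u·dn v)/D = -0.2294674480628248/0.4871579153636783 = -0.4710329870993069
dn(u+v) = (dn u·dn v − m·sn u·sn v·cn u·cn v)/D = 0.304145513276046/0.4871579153636783 = 0.6243263296850919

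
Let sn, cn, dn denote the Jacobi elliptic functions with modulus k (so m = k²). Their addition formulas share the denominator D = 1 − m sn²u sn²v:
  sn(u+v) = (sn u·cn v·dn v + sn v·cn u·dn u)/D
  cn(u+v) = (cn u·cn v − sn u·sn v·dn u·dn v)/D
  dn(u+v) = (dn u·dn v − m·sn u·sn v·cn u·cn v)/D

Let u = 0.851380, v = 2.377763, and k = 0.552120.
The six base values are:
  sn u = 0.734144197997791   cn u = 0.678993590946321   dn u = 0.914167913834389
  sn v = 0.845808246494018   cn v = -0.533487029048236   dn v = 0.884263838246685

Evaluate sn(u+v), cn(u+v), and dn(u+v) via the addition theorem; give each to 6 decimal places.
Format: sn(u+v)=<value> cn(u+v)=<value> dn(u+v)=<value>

sn(u+v)=0.202476 cn(u+v)=-0.979287 dn(u+v)=0.993732

m = k² = 0.3048364944
D = 1 − m·sn²u·sn²v = 0.882463289853878
sn(u+v) = (sn u·cn v·dn v + sn v·cn u·dn u)/D = 0.1786775528264764/0.882463289853878 = 0.2024759045286321
cn(u+v) = (cn u·cn v − sn u·sn v·dn u·dn v)/D = -0.8641850438740948/0.882463289853878 = -0.97928724493139
dn(u+v) = (dn u·dn v − m·sn u·sn v·cn u·cn v)/D = 0.8769317814177876/0.882463289853878 = 0.9937317410257301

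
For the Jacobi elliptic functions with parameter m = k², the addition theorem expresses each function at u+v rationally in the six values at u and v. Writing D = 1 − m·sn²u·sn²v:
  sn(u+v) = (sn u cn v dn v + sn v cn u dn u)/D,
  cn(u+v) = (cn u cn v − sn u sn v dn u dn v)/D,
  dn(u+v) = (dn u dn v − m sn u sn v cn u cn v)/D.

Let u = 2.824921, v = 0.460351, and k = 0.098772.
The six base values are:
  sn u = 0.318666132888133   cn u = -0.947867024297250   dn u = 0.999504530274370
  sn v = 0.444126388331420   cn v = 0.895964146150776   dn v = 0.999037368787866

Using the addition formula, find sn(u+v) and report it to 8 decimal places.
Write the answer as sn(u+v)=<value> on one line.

sn(u+v)=-0.13555208

m = k² = 0.009755907984
D = 1 − m·sn²u·sn²v = 0.9998045873510816
sn(u+v) = (sn u·cn v·dn v + sn v·cn u·dn u)/D = -0.1355255933412129/0.9998045873510816 = -0.1355520819326097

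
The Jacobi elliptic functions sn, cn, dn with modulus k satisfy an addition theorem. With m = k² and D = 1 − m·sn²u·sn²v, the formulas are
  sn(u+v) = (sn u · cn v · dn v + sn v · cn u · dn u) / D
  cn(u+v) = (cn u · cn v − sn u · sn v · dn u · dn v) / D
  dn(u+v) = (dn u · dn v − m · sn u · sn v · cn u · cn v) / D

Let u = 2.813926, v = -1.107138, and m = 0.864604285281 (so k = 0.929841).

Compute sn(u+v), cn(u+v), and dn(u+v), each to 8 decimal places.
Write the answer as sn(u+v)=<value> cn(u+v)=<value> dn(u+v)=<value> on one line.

sn u = 0.9899691854246227, cn u = -0.1412834452783094, dn u = 0.3907097274891931
sn v = -0.8167399486606106, cn v = 0.5770059412708531, dn v = 0.6505793439440773
m = k² = 0.864604285281
D = 1 − m·sn²u·sn²v = 0.434765926866083
sn(u+v) = (sn u·cn v·dn v + sn v·cn u·dn u)/D = 0.4167074097856003/0.434765926866083 = 0.9584638170459824
cn(u+v) = (cn u·cn v − sn u·sn v·dn u·dn v)/D = 0.1240013943207897/0.434765926866083 = 0.2852141500936543
dn(u+v) = (dn u·dn v − m·sn u·sn v·cn u·cn v)/D = 0.1971982340862336/0.434765926866083 = 0.4535733411946395

sn(u+v)=0.95846382 cn(u+v)=0.28521415 dn(u+v)=0.45357334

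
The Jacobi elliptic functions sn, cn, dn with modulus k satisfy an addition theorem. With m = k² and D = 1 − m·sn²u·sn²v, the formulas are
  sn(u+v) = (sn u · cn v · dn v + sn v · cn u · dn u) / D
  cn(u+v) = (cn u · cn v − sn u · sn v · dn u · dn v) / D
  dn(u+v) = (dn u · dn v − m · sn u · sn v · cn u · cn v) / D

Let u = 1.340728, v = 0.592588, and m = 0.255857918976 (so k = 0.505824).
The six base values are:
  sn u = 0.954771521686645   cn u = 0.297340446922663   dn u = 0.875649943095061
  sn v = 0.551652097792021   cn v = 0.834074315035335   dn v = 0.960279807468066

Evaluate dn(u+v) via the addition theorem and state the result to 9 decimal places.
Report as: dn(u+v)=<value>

dn(u+v)=0.869138067

m = k² = 0.255857918976
D = 1 − m·sn²u·sn²v = 0.9290212536180064
dn(u+v) = (dn u·dn v − m·sn u·sn v·cn u·cn v)/D = 0.8074477362982882/0.9290212536180064 = 0.8691380667059458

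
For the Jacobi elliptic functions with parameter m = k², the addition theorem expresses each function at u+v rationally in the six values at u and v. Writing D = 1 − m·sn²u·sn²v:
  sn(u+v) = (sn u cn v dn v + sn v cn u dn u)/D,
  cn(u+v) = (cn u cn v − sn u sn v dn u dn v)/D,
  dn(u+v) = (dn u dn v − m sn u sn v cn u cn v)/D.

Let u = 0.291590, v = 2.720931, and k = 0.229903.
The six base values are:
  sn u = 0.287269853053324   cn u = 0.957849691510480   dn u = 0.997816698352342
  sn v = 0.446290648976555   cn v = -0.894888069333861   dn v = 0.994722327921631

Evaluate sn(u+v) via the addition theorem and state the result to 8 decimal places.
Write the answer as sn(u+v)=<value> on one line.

m = k² = 0.052855389409
D = 1 − m·sn²u·sn²v = 0.9991312297195601
sn(u+v) = (sn u·cn v·dn v + sn v·cn u·dn u)/D = 0.1708284340713723/0.9991312297195601 = 0.1709769737848361

sn(u+v)=0.17097697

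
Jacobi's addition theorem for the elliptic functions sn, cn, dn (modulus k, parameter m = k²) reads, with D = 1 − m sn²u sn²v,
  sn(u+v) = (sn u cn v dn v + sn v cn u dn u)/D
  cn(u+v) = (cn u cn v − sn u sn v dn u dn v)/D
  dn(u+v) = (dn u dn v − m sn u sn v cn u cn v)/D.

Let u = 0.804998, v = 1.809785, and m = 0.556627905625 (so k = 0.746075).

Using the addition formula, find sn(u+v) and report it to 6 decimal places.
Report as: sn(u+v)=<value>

sn(u+v)=0.880551

sn u = 0.691014805363735, cn u = 0.7228406039841145, dn u = 0.8568601762841013
sn v = 0.9979758142448504, cn v = 0.06359460812307747, dn v = 0.6675501855612673
m = k² = 0.556627905625
D = 1 − m·sn²u·sn²v = 0.7352842919179957
sn(u+v) = (sn u·cn v·dn v + sn v·cn u·dn u)/D = 0.6474549706000557/0.7352842919179957 = 0.8805505268053035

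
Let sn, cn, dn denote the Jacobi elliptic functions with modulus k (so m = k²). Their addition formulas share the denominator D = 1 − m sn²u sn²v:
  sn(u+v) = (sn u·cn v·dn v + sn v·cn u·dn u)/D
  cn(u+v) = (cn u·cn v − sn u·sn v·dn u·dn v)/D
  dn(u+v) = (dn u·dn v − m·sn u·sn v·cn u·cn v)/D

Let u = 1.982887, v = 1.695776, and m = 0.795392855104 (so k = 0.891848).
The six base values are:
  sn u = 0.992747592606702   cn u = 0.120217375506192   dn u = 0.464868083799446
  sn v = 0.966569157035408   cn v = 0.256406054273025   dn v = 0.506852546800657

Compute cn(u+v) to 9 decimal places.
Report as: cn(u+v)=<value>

cn(u+v)=-0.729589109

m = k² = 0.795392855104
D = 1 − m·sn²u·sn²v = 0.267638954094066
cn(u+v) = (cn u·cn v − sn u·sn v·dn u·dn v)/D = -0.1952664661760496/0.267638954094066 = -0.7295891094665542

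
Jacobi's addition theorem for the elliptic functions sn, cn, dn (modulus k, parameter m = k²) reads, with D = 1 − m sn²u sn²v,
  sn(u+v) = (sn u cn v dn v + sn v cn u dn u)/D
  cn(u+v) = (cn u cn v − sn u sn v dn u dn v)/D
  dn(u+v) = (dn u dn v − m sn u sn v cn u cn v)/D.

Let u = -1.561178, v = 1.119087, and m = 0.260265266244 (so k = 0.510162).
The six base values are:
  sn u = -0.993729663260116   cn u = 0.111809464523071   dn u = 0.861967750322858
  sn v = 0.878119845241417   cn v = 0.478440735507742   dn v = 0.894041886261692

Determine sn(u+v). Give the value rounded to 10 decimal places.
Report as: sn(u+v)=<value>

m = k² = 0.260265266244
D = 1 − m·sn²u·sn²v = 0.8018197804165451
sn(u+v) = (sn u·cn v·dn v + sn v·cn u·dn u)/D = -0.3404341336113664/0.8018197804165451 = -0.4245768711698669

sn(u+v)=-0.4245768712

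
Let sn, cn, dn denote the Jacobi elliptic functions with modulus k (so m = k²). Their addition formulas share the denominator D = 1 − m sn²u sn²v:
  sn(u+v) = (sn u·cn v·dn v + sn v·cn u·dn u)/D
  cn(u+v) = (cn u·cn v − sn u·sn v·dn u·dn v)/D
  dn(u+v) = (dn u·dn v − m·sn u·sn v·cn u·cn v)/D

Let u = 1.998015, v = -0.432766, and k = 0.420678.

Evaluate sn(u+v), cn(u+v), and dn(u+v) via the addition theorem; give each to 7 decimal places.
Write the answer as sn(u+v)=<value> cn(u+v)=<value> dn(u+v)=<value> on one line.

sn u = 0.9497112511773028, cn u = -0.3131270339450779, dn u = 0.9167233324942734
sn v = -0.417294866951507, cn v = 0.9087711450172282, dn v = 0.984471092276825
m = k² = 0.176969979684
D = 1 − m·sn²u·sn²v = 0.9722048608611143
sn(u+v) = (sn u·cn v·dn v + sn v·cn u·dn u)/D = 0.969452493585358/0.9722048608611143 = 0.9971689431039067
cn(u+v) = (cn u·cn v − sn u·sn v·dn u·dn v)/D = 0.07310372195114219/0.9722048608611143 = 0.07519374248591165
dn(u+v) = (dn u·dn v − m·sn u·sn v·cn u·cn v)/D = 0.8825299742300031/0.9722048608611143 = 0.9077613266079712

sn(u+v)=0.9971689 cn(u+v)=0.0751937 dn(u+v)=0.9077613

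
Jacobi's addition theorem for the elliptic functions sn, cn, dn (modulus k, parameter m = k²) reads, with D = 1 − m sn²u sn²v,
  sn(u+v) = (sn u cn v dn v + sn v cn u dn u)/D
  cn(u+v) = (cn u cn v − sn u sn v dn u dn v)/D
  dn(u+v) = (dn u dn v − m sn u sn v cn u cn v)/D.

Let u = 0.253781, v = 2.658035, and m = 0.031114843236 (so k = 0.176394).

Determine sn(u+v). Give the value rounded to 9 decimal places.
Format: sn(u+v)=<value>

sn(u+v)=0.251826238

sn u = 0.2509846514618783, cn u = 0.9679910664518343, dn u = 0.9990195060622051
sn v = 0.4862432535697777, cn v = -0.873823493823482, dn v = 0.9963149300173666
m = k² = 0.031114843236
D = 1 − m·sn²u·sn²v = 0.9995365860296113
sn(u+v) = (sn u·cn v·dn v + sn v·cn u·dn u)/D = 0.2517095383709462/0.9995365860296113 = 0.2518262381678236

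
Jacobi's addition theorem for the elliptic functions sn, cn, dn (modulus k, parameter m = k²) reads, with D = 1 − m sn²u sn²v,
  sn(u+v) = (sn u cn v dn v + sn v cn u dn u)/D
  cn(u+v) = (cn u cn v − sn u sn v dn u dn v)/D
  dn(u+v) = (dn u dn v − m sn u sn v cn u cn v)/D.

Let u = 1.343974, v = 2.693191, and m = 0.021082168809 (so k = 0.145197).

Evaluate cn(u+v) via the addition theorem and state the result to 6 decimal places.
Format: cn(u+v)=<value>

sn u = 0.9730350418880198, cn u = 0.2306573373165906, dn u = 0.9899694246565019
sn v = 0.4482621191349759, cn v = -0.8939021605011483, dn v = 0.9978796378377357
m = k² = 0.021082168809
D = 1 − m·sn²u·sn²v = 0.9959891508536423
cn(u+v) = (cn u·cn v − sn u·sn v·dn u·dn v)/D = -0.6370691866667189/0.9959891508536423 = -0.6396346648160773

cn(u+v)=-0.639635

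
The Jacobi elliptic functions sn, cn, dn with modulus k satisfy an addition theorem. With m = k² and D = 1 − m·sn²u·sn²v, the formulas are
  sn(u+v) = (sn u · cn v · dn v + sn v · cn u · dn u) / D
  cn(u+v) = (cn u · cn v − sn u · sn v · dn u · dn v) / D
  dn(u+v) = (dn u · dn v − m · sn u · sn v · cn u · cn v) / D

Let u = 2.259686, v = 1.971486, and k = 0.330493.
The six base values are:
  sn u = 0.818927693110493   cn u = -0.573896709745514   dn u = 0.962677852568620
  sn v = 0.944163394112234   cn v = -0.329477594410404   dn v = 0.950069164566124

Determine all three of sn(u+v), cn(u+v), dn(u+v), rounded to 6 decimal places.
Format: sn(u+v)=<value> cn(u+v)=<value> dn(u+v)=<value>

m = k² = 0.109225623049
D = 1 − m·sn²u·sn²v = 0.9347004839042737
sn(u+v) = (sn u·cn v·dn v + sn v·cn u·dn u)/D = -0.7779752470834773/0.9347004839042737 = -0.832325713402704
cn(u+v) = (cn u·cn v − sn u·sn v·dn u·dn v)/D = -0.5180921824697666/0.9347004839042737 = -0.5542868452423166
dn(u+v) = (dn u·dn v − m·sn u·sn v·cn u·cn v)/D = 0.8986415744923091/0.9347004839042737 = 0.9614219634707522

sn(u+v)=-0.832326 cn(u+v)=-0.554287 dn(u+v)=0.961422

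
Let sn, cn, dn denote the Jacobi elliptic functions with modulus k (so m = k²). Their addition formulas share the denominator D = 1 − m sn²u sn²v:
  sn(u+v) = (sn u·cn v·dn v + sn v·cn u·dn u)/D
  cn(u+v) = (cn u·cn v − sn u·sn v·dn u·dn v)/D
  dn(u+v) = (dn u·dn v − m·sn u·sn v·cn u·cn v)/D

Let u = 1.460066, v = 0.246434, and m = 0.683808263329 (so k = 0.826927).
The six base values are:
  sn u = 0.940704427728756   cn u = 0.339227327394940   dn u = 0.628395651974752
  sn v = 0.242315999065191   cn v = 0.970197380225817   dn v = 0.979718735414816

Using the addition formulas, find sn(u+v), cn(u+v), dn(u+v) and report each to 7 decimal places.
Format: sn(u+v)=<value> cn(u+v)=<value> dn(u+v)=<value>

m = k² = 0.683808263329
D = 1 − m·sn²u·sn²v = 0.9644692070158689
sn(u+v) = (sn u·cn v·dn v + sn v·cn u·dn u)/D = 0.9458131442312533/0.9644692070158689 = 0.9806566527485738
cn(u+v) = (cn u·cn v − sn u·sn v·dn u·dn v)/D = 0.1887812159119902/0.9644692070158689 = 0.1957358664628513
dn(u+v) = (dn u·dn v − m·sn u·sn v·cn u·cn v)/D = 0.5643506171864103/0.9644692070158689 = 0.5851411461155387

sn(u+v)=0.9806567 cn(u+v)=0.1957359 dn(u+v)=0.5851411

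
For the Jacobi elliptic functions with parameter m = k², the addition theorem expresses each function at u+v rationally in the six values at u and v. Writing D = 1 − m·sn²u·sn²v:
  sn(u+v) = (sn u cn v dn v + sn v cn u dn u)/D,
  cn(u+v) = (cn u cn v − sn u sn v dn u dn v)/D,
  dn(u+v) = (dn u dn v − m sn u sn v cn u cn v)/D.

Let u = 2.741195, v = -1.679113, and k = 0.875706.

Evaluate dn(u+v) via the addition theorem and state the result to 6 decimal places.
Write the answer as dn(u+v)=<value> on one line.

sn u = 0.9617181241131442, cn u = -0.2740405987299965, dn u = 0.5391928415231799
sn v = -0.9679767734850109, cn v = 0.2510397697448513, dn v = 0.5305349399127388
m = k² = 0.766860998436
D = 1 − m·sn²u·sn²v = 0.3354278689406807
dn(u+v) = (dn u·dn v − m·sn u·sn v·cn u·cn v)/D = 0.2369487318923106/0.3354278689406807 = 0.7064074092609584

dn(u+v)=0.706407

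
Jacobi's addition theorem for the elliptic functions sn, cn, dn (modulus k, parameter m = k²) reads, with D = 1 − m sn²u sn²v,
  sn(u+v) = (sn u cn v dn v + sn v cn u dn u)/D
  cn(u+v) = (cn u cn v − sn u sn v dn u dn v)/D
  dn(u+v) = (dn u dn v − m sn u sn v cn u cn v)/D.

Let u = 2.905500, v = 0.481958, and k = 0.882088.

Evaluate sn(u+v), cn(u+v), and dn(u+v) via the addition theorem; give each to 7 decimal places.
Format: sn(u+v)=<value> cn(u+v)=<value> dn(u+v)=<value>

sn(u+v)=0.7948093 cn(u+v)=-0.6068593 dn(u+v)=0.7130711

sn u = 0.9400405996328212, cn u = -0.3410625617712474, dn u = 0.5589541964996452
sn v = 0.4512819163257033, cn v = 0.8923814386221852, dn v = 0.9173548855785057
m = k² = 0.778079239744
D = 1 − m·sn²u·sn²v = 0.8599726366255725
sn(u+v) = (sn u·cn v·dn v + sn v·cn u·dn u)/D = 0.6835142402747389/0.8599726366255725 = 0.7948092894638662
cn(u+v) = (cn u·cn v − sn u·sn v·dn u·dn v)/D = -0.5218823805096178/0.8599726366255725 = -0.6068592863110394
dn(u+v) = (dn u·dn v − m·sn u·sn v·cn u·cn v)/D = 0.6132216239113825/0.8599726366255725 = 0.7130710883053084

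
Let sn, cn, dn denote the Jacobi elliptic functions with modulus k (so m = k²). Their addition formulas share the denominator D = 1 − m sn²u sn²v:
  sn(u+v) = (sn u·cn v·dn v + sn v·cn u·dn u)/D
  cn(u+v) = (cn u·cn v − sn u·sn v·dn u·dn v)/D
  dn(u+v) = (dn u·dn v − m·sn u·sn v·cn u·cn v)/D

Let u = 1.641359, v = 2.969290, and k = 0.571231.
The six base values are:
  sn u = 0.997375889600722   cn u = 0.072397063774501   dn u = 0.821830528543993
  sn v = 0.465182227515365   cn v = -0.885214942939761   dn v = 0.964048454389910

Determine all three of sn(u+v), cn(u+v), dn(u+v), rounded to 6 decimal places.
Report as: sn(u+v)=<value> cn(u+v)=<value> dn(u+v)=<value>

sn(u+v)=-0.885684 cn(u+v)=-0.464288 dn(u+v)=0.862574

m = k² = 0.326304855361
D = 1 − m·sn²u·sn²v = 0.9297595160921855
sn(u+v) = (sn u·cn v·dn v + sn v·cn u·dn u)/D = -0.8234732410283822/0.9297595160921855 = -0.8856841223733547
cn(u+v) = (cn u·cn v − sn u·sn v·dn u·dn v)/D = -0.431676475006673/0.9297595160921855 = -0.4642883106171643
dn(u+v) = (dn u·dn v − m·sn u·sn v·cn u·cn v)/D = 0.8019867621086351/0.9297595160921855 = 0.8625744057769001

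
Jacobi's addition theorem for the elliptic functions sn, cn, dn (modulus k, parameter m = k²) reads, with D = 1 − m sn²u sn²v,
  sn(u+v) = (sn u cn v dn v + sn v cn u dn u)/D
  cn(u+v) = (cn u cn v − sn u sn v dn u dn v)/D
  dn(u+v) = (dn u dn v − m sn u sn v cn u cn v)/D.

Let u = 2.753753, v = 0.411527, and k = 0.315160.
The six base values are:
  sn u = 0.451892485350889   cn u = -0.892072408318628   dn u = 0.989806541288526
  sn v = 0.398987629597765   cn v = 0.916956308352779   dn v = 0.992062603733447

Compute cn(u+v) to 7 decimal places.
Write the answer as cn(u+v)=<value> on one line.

m = k² = 0.0993258256
D = 1 − m·sn²u·sn²v = 0.9967711246163359
cn(u+v) = (cn u·cn v − sn u·sn v·dn u·dn v)/D = -0.995036537528793/0.9967711246163359 = -0.9982597940041546

cn(u+v)=-0.9982598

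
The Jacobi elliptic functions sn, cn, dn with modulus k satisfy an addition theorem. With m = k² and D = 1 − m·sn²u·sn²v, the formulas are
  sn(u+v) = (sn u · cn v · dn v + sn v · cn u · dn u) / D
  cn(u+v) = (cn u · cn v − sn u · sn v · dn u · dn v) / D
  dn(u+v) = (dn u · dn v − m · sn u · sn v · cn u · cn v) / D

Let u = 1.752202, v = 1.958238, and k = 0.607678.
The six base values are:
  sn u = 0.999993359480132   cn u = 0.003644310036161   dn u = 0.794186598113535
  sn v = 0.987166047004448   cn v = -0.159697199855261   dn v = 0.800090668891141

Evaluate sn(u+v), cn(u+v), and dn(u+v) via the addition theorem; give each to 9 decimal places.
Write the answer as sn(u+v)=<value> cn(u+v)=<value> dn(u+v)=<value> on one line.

sn(u+v)=-0.195132862 cn(u+v)=-0.980776818 dn(u+v)=0.992944747

m = k² = 0.369272551684
D = 1 − m·sn²u·sn²v = 0.6401498576783181
sn(u+v) = (sn u·cn v·dn v + sn v·cn u·dn u)/D = -0.1249142736129581/0.6401498576783181 = -0.195132861648981
cn(u+v) = (cn u·cn v − sn u·sn v·dn u·dn v)/D = -0.6278441403193296/0.6401498576783181 = -0.9807768177851063
dn(u+v) = (dn u·dn v − m·sn u·sn v·cn u·cn v)/D = 0.6356334384314138/0.6401498576783181 = 0.9929447469327192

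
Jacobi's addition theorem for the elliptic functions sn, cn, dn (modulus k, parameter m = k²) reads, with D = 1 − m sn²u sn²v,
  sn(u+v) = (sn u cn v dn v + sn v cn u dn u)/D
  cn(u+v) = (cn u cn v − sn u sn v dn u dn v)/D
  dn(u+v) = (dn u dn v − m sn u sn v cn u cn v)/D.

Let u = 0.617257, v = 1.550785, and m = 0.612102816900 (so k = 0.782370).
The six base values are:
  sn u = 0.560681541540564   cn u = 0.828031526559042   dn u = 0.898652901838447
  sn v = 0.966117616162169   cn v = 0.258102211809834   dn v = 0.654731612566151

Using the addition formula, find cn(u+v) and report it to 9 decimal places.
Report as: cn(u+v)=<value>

cn(u+v)=-0.127984022

m = k² = 0.6121028169
D = 1 − m·sn²u·sn²v = 0.8203956306726629
cn(u+v) = (cn u·cn v − sn u·sn v·dn u·dn v)/D = -0.1049975327826014/0.8203956306726629 = -0.1279840224118591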